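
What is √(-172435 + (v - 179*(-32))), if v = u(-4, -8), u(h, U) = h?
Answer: I*√166711 ≈ 408.3*I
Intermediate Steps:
v = -4
√(-172435 + (v - 179*(-32))) = √(-172435 + (-4 - 179*(-32))) = √(-172435 + (-4 + 5728)) = √(-172435 + 5724) = √(-166711) = I*√166711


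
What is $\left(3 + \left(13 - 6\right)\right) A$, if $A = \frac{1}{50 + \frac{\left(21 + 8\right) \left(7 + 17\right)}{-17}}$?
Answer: $\frac{85}{77} \approx 1.1039$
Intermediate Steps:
$A = \frac{17}{154}$ ($A = \frac{1}{50 + 29 \cdot 24 \left(- \frac{1}{17}\right)} = \frac{1}{50 + 696 \left(- \frac{1}{17}\right)} = \frac{1}{50 - \frac{696}{17}} = \frac{1}{\frac{154}{17}} = \frac{17}{154} \approx 0.11039$)
$\left(3 + \left(13 - 6\right)\right) A = \left(3 + \left(13 - 6\right)\right) \frac{17}{154} = \left(3 + 7\right) \frac{17}{154} = 10 \cdot \frac{17}{154} = \frac{85}{77}$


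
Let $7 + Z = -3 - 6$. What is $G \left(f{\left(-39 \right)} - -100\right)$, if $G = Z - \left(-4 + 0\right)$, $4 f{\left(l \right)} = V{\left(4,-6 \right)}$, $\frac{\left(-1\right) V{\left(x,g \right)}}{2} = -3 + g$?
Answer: $-1254$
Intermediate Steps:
$V{\left(x,g \right)} = 6 - 2 g$ ($V{\left(x,g \right)} = - 2 \left(-3 + g\right) = 6 - 2 g$)
$f{\left(l \right)} = \frac{9}{2}$ ($f{\left(l \right)} = \frac{6 - -12}{4} = \frac{6 + 12}{4} = \frac{1}{4} \cdot 18 = \frac{9}{2}$)
$Z = -16$ ($Z = -7 - 9 = -16$)
$G = -12$ ($G = -16 - \left(-4 + 0\right) = -16 - -4 = -16 + 4 = -12$)
$G \left(f{\left(-39 \right)} - -100\right) = - 12 \left(\frac{9}{2} - -100\right) = - 12 \left(\frac{9}{2} + 100\right) = \left(-12\right) \frac{209}{2} = -1254$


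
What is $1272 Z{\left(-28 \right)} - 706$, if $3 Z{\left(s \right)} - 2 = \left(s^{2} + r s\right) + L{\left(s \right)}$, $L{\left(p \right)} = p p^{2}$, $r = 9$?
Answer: $-9081938$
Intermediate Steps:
$L{\left(p \right)} = p^{3}$
$Z{\left(s \right)} = \frac{2}{3} + 3 s + \frac{s^{2}}{3} + \frac{s^{3}}{3}$ ($Z{\left(s \right)} = \frac{2}{3} + \frac{\left(s^{2} + 9 s\right) + s^{3}}{3} = \frac{2}{3} + \frac{s^{2} + s^{3} + 9 s}{3} = \frac{2}{3} + \left(3 s + \frac{s^{2}}{3} + \frac{s^{3}}{3}\right) = \frac{2}{3} + 3 s + \frac{s^{2}}{3} + \frac{s^{3}}{3}$)
$1272 Z{\left(-28 \right)} - 706 = 1272 \left(\frac{2}{3} + 3 \left(-28\right) + \frac{\left(-28\right)^{2}}{3} + \frac{\left(-28\right)^{3}}{3}\right) - 706 = 1272 \left(\frac{2}{3} - 84 + \frac{1}{3} \cdot 784 + \frac{1}{3} \left(-21952\right)\right) - 706 = 1272 \left(\frac{2}{3} - 84 + \frac{784}{3} - \frac{21952}{3}\right) - 706 = 1272 \left(- \frac{21418}{3}\right) - 706 = -9081232 - 706 = -9081938$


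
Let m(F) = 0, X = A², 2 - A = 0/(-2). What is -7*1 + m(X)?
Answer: -7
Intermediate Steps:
A = 2 (A = 2 - 0/(-2) = 2 - 0*(-1)/2 = 2 - 1*0 = 2 + 0 = 2)
X = 4 (X = 2² = 4)
-7*1 + m(X) = -7*1 + 0 = -7 + 0 = -7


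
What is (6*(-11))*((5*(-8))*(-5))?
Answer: -13200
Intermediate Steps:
(6*(-11))*((5*(-8))*(-5)) = -(-2640)*(-5) = -66*200 = -13200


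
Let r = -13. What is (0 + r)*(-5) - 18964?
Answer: -18899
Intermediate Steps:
(0 + r)*(-5) - 18964 = (0 - 13)*(-5) - 18964 = -13*(-5) - 18964 = 65 - 18964 = -18899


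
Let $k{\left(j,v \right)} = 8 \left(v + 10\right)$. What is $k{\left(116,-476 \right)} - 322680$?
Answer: $-326408$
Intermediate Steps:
$k{\left(j,v \right)} = 80 + 8 v$ ($k{\left(j,v \right)} = 8 \left(10 + v\right) = 80 + 8 v$)
$k{\left(116,-476 \right)} - 322680 = \left(80 + 8 \left(-476\right)\right) - 322680 = \left(80 - 3808\right) - 322680 = -3728 - 322680 = -326408$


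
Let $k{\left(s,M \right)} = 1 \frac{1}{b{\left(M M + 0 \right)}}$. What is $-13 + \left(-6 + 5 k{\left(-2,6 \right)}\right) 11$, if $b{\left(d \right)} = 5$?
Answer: $-68$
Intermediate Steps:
$k{\left(s,M \right)} = \frac{1}{5}$ ($k{\left(s,M \right)} = 1 \cdot \frac{1}{5} = \frac{1}{5}$)
$-13 + \left(-6 + 5 k{\left(-2,6 \right)}\right) 11 = -13 + \left(-6 + 5 \cdot \frac{1}{5}\right) 11 = -13 + \left(-6 + 1\right) 11 = -13 - 55 = -68$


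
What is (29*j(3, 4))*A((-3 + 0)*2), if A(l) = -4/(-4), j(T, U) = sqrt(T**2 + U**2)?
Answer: 145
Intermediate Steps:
A(l) = 1 (A(l) = -4*(-1/4) = 1)
(29*j(3, 4))*A((-3 + 0)*2) = (29*sqrt(3**2 + 4**2))*1 = (29*sqrt(9 + 16))*1 = (29*sqrt(25))*1 = (29*5)*1 = 145*1 = 145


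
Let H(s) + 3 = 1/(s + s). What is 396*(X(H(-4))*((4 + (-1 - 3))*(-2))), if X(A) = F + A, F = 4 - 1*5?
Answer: 0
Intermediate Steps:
F = -1 (F = 4 - 5 = -1)
H(s) = -3 + 1/(2*s) (H(s) = -3 + 1/(s + s) = -3 + 1/(2*s))
X(A) = -1 + A
396*(X(H(-4))*((4 + (-1 - 3))*(-2))) = 396*((-1 + (-3 + (1/2)/(-4)))*((4 + (-1 - 3))*(-2))) = 396*((-1 + (-3 + (1/2)*(-1/4)))*((4 - 4)*(-2))) = 396*((-1 + (-3 - 1/8))*(0*(-2))) = 396*((-1 - 25/8)*0) = 396*(-33/8*0) = 396*0 = 0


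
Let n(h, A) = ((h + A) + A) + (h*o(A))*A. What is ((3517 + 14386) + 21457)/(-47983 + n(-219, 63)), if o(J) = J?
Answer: -39360/917287 ≈ -0.042909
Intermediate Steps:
n(h, A) = h + 2*A + h*A² (n(h, A) = ((h + A) + A) + (h*A)*A = ((A + h) + A) + (A*h)*A = (h + 2*A) + h*A² = h + 2*A + h*A²)
((3517 + 14386) + 21457)/(-47983 + n(-219, 63)) = ((3517 + 14386) + 21457)/(-47983 + (-219 + 2*63 - 219*63²)) = (17903 + 21457)/(-47983 + (-219 + 126 - 219*3969)) = 39360/(-47983 + (-219 + 126 - 869211)) = 39360/(-47983 - 869304) = 39360/(-917287) = 39360*(-1/917287) = -39360/917287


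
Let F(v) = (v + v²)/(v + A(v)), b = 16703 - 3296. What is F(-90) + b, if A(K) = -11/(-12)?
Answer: 14235963/1069 ≈ 13317.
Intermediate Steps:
A(K) = 11/12 (A(K) = -11*(-1/12) = 11/12)
b = 13407
F(v) = (v + v²)/(11/12 + v) (F(v) = (v + v²)/(v + 11/12) = (v + v²)/(11/12 + v))
F(-90) + b = 12*(-90)*(1 - 90)/(11 + 12*(-90)) + 13407 = 12*(-90)*(-89)/(11 - 1080) + 13407 = 12*(-90)*(-89)/(-1069) + 13407 = 12*(-90)*(-1/1069)*(-89) + 13407 = -96120/1069 + 13407 = 14235963/1069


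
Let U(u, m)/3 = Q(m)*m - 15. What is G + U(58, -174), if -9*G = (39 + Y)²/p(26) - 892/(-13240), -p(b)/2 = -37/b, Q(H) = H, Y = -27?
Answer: 100057541519/1102230 ≈ 90777.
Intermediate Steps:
U(u, m) = -45 + 3*m² (U(u, m) = 3*(m*m - 15) = 3*(m² - 15) = 3*(-15 + m²) = -45 + 3*m²)
p(b) = 74/b (p(b) = -(-74)/b = 74/b)
G = -6204571/1102230 (G = -((39 - 27)²/((74/26)) - 892/(-13240))/9 = -(12²/((74*(1/26))) - 892*(-1/13240))/9 = -(144/(37/13) + 223/3310)/9 = -(144*(13/37) + 223/3310)/9 = -(1872/37 + 223/3310)/9 = -⅑*6204571/122470 = -6204571/1102230 ≈ -5.6291)
G + U(58, -174) = -6204571/1102230 + (-45 + 3*(-174)²) = -6204571/1102230 + (-45 + 3*30276) = -6204571/1102230 + (-45 + 90828) = -6204571/1102230 + 90783 = 100057541519/1102230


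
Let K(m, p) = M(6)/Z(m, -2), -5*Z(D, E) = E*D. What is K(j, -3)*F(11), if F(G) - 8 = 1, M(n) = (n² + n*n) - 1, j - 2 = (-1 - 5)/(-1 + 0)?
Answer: 3195/16 ≈ 199.69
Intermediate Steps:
Z(D, E) = -D*E/5 (Z(D, E) = -E*D/5 = -D*E/5)
j = 8 (j = 2 + (-1 - 5)/(-1 + 0) = 2 - 6/(-1) = 2 - 6*(-1) = 2 + 6 = 8)
M(n) = -1 + 2*n² (M(n) = (n² + n²) - 1 = 2*n² - 1 = -1 + 2*n²)
F(G) = 9 (F(G) = 8 + 1 = 9)
K(m, p) = 355/(2*m) (K(m, p) = (-1 + 2*6²)/((-⅕*m*(-2))) = (-1 + 2*36)/((2*m/5)) = (-1 + 72)*(5/(2*m)) = 71*(5/(2*m)) = 355/(2*m))
K(j, -3)*F(11) = ((355/2)/8)*9 = ((355/2)*(⅛))*9 = (355/16)*9 = 3195/16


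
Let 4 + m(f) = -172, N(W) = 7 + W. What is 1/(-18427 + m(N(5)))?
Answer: -1/18603 ≈ -5.3755e-5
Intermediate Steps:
m(f) = -176 (m(f) = -4 - 172 = -176)
1/(-18427 + m(N(5))) = 1/(-18427 - 176) = 1/(-18603) = -1/18603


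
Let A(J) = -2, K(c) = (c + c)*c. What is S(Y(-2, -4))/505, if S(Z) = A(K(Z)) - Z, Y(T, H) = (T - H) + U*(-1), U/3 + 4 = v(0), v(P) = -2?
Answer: -22/505 ≈ -0.043564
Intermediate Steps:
K(c) = 2*c² (K(c) = (2*c)*c = 2*c²)
U = -18 (U = -12 + 3*(-2) = -12 - 6 = -18)
Y(T, H) = 18 + T - H (Y(T, H) = (T - H) - 18*(-1) = (T - H) + 18 = 18 + T - H)
S(Z) = -2 - Z
S(Y(-2, -4))/505 = (-2 - (18 - 2 - 1*(-4)))/505 = (-2 - (18 - 2 + 4))*(1/505) = (-2 - 1*20)*(1/505) = (-2 - 20)*(1/505) = -22*1/505 = -22/505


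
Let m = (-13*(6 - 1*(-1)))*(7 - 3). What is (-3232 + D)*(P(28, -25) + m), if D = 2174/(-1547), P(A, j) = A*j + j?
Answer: 5447262942/1547 ≈ 3.5212e+6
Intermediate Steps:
P(A, j) = j + A*j
D = -2174/1547 (D = 2174*(-1/1547) = -2174/1547 ≈ -1.4053)
m = -364 (m = -13*(6 + 1)*4 = -13*7*4 = -91*4 = -364)
(-3232 + D)*(P(28, -25) + m) = (-3232 - 2174/1547)*(-25*(1 + 28) - 364) = -5002078*(-25*29 - 364)/1547 = -5002078*(-725 - 364)/1547 = -5002078/1547*(-1089) = 5447262942/1547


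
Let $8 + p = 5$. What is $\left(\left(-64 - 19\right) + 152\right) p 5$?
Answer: $-1035$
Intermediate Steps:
$p = -3$ ($p = -8 + 5 = -3$)
$\left(\left(-64 - 19\right) + 152\right) p 5 = \left(\left(-64 - 19\right) + 152\right) \left(\left(-3\right) 5\right) = \left(\left(-64 - 19\right) + 152\right) \left(-15\right) = \left(-83 + 152\right) \left(-15\right) = 69 \left(-15\right) = -1035$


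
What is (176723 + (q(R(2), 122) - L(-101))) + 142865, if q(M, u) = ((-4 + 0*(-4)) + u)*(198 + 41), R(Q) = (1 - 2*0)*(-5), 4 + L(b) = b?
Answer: 347895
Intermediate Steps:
L(b) = -4 + b
R(Q) = -5 (R(Q) = (1 + 0)*(-5) = 1*(-5) = -5)
q(M, u) = -956 + 239*u (q(M, u) = ((-4 + 0) + u)*239 = (-4 + u)*239 = -956 + 239*u)
(176723 + (q(R(2), 122) - L(-101))) + 142865 = (176723 + ((-956 + 239*122) - (-4 - 101))) + 142865 = (176723 + ((-956 + 29158) - 1*(-105))) + 142865 = (176723 + (28202 + 105)) + 142865 = (176723 + 28307) + 142865 = 205030 + 142865 = 347895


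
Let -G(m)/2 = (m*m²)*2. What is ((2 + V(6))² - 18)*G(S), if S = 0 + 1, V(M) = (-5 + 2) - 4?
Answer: -28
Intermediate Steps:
V(M) = -7 (V(M) = -3 - 4 = -7)
S = 1
G(m) = -4*m³ (G(m) = -2*m*m²*2 = -2*m³*2 = -4*m³)
((2 + V(6))² - 18)*G(S) = ((2 - 7)² - 18)*(-4*1³) = ((-5)² - 18)*(-4*1) = (25 - 18)*(-4) = 7*(-4) = -28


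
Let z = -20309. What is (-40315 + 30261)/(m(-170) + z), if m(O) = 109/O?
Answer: 1709180/3452639 ≈ 0.49504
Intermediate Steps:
(-40315 + 30261)/(m(-170) + z) = (-40315 + 30261)/(109/(-170) - 20309) = -10054/(109*(-1/170) - 20309) = -10054/(-109/170 - 20309) = -10054/(-3452639/170) = -10054*(-170/3452639) = 1709180/3452639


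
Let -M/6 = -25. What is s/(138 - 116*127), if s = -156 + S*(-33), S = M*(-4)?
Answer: -9822/7297 ≈ -1.3460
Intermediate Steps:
M = 150 (M = -6*(-25) = 150)
S = -600 (S = 150*(-4) = -600)
s = 19644 (s = -156 - 600*(-33) = -156 + 19800 = 19644)
s/(138 - 116*127) = 19644/(138 - 116*127) = 19644/(138 - 14732) = 19644/(-14594) = 19644*(-1/14594) = -9822/7297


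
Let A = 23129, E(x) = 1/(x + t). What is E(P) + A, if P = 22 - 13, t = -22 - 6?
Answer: 439450/19 ≈ 23129.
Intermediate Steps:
t = -28
P = 9
E(x) = 1/(-28 + x) (E(x) = 1/(x - 28) = 1/(-28 + x))
E(P) + A = 1/(-28 + 9) + 23129 = 1/(-19) + 23129 = -1/19 + 23129 = 439450/19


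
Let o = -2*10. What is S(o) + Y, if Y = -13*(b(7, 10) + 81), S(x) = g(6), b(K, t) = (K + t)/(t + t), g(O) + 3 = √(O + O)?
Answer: -21341/20 + 2*√3 ≈ -1063.6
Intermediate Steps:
g(O) = -3 + √2*√O (g(O) = -3 + √(O + O) = -3 + √(2*O) = -3 + √2*√O)
o = -20
b(K, t) = (K + t)/(2*t) (b(K, t) = (K + t)/((2*t)) = (K + t)*(1/(2*t)) = (K + t)/(2*t))
S(x) = -3 + 2*√3 (S(x) = -3 + √2*√6 = -3 + 2*√3)
Y = -21281/20 (Y = -13*((½)*(7 + 10)/10 + 81) = -13*((½)*(⅒)*17 + 81) = -13*(17/20 + 81) = -13*1637/20 = -21281/20 ≈ -1064.1)
S(o) + Y = (-3 + 2*√3) - 21281/20 = -21341/20 + 2*√3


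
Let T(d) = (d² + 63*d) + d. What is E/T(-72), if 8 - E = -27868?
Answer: 2323/48 ≈ 48.396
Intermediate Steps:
E = 27876 (E = 8 - 1*(-27868) = 8 + 27868 = 27876)
T(d) = d² + 64*d
E/T(-72) = 27876/((-72*(64 - 72))) = 27876/((-72*(-8))) = 27876/576 = 27876*(1/576) = 2323/48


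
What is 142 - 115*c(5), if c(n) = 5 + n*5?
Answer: -3308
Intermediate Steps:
c(n) = 5 + 5*n
142 - 115*c(5) = 142 - 115*(5 + 5*5) = 142 - 115*(5 + 25) = 142 - 115*30 = 142 - 3450 = -3308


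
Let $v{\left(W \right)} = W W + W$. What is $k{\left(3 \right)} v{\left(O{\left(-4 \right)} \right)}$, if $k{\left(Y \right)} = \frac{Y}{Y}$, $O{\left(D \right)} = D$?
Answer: $12$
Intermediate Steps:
$k{\left(Y \right)} = 1$
$v{\left(W \right)} = W + W^{2}$ ($v{\left(W \right)} = W^{2} + W = W + W^{2}$)
$k{\left(3 \right)} v{\left(O{\left(-4 \right)} \right)} = 1 \left(- 4 \left(1 - 4\right)\right) = 1 \left(\left(-4\right) \left(-3\right)\right) = 1 \cdot 12 = 12$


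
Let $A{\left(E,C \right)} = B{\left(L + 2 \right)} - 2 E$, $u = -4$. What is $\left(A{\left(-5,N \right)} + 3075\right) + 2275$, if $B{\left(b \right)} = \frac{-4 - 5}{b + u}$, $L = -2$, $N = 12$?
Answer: $\frac{21449}{4} \approx 5362.3$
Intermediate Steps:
$B{\left(b \right)} = - \frac{9}{-4 + b}$ ($B{\left(b \right)} = \frac{-4 - 5}{b - 4} = - \frac{9}{-4 + b}$)
$A{\left(E,C \right)} = \frac{9}{4} - 2 E$ ($A{\left(E,C \right)} = - \frac{9}{-4 + \left(-2 + 2\right)} - 2 E = - \frac{9}{-4 + 0} - 2 E = - \frac{9}{-4} - 2 E = \left(-9\right) \left(- \frac{1}{4}\right) - 2 E = \frac{9}{4} - 2 E$)
$\left(A{\left(-5,N \right)} + 3075\right) + 2275 = \left(\left(\frac{9}{4} - -10\right) + 3075\right) + 2275 = \left(\left(\frac{9}{4} + 10\right) + 3075\right) + 2275 = \left(\frac{49}{4} + 3075\right) + 2275 = \frac{12349}{4} + 2275 = \frac{21449}{4}$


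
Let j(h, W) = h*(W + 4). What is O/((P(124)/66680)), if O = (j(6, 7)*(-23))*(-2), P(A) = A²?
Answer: 12652530/961 ≈ 13166.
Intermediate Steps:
j(h, W) = h*(4 + W)
O = 3036 (O = ((6*(4 + 7))*(-23))*(-2) = ((6*11)*(-23))*(-2) = (66*(-23))*(-2) = -1518*(-2) = 3036)
O/((P(124)/66680)) = 3036/((124²/66680)) = 3036/((15376*(1/66680))) = 3036/(1922/8335) = 3036*(8335/1922) = 12652530/961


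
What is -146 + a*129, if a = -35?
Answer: -4661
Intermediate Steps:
-146 + a*129 = -146 - 35*129 = -146 - 4515 = -4661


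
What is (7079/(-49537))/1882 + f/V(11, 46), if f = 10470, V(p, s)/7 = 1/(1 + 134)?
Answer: 131774012677747/652600438 ≈ 2.0192e+5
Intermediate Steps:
V(p, s) = 7/135 (V(p, s) = 7/(1 + 134) = 7/135)
(7079/(-49537))/1882 + f/V(11, 46) = (7079/(-49537))/1882 + 10470/(7/135) = (7079*(-1/49537))*(1/1882) + 10470*(135/7) = -7079/49537*1/1882 + 1413450/7 = -7079/93228634 + 1413450/7 = 131774012677747/652600438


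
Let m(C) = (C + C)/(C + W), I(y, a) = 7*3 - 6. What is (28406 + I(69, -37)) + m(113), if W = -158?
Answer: 1278719/45 ≈ 28416.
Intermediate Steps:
I(y, a) = 15 (I(y, a) = 21 - 6 = 15)
m(C) = 2*C/(-158 + C) (m(C) = (C + C)/(C - 158) = (2*C)/(-158 + C) = 2*C/(-158 + C))
(28406 + I(69, -37)) + m(113) = (28406 + 15) + 2*113/(-158 + 113) = 28421 + 2*113/(-45) = 28421 + 2*113*(-1/45) = 28421 - 226/45 = 1278719/45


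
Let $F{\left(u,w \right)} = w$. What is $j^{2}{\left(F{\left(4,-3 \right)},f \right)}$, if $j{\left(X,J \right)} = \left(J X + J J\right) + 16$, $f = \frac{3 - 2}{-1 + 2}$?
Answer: $196$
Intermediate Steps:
$f = 1$ ($f = 1 \cdot 1^{-1} = 1 \cdot 1 = 1$)
$j{\left(X,J \right)} = 16 + J^{2} + J X$ ($j{\left(X,J \right)} = \left(J X + J^{2}\right) + 16 = \left(J^{2} + J X\right) + 16 = 16 + J^{2} + J X$)
$j^{2}{\left(F{\left(4,-3 \right)},f \right)} = \left(16 + 1^{2} + 1 \left(-3\right)\right)^{2} = \left(16 + 1 - 3\right)^{2} = 14^{2} = 196$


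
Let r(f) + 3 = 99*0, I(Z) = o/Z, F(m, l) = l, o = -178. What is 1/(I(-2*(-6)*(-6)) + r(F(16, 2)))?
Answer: -36/19 ≈ -1.8947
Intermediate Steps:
I(Z) = -178/Z
r(f) = -3 (r(f) = -3 + 99*0 = -3 + 0 = -3)
1/(I(-2*(-6)*(-6)) + r(F(16, 2))) = 1/(-178/(-2*(-6)*(-6)) - 3) = 1/(-178/(12*(-6)) - 3) = 1/(-178/(-72) - 3) = 1/(-178*(-1/72) - 3) = 1/(89/36 - 3) = 1/(-19/36) = -36/19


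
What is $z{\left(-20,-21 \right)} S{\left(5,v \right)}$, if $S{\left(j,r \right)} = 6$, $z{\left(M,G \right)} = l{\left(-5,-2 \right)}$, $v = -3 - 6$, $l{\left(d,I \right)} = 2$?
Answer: $12$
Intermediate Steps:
$v = -9$ ($v = -3 - 6 = -9$)
$z{\left(M,G \right)} = 2$
$z{\left(-20,-21 \right)} S{\left(5,v \right)} = 2 \cdot 6 = 12$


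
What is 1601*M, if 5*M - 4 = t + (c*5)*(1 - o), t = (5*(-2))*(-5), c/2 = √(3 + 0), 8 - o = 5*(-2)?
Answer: 86454/5 - 54434*√3 ≈ -76992.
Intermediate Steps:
o = 18 (o = 8 - 5*(-2) = 8 - 1*(-10) = 8 + 10 = 18)
c = 2*√3 (c = 2*√(3 + 0) = 2*√3 ≈ 3.4641)
t = 50 (t = -10*(-5) = 50)
M = 54/5 - 34*√3 (M = ⅘ + (50 + ((2*√3)*5)*(1 - 1*18))/5 = ⅘ + (50 + (10*√3)*(1 - 18))/5 = ⅘ + (50 + (10*√3)*(-17))/5 = ⅘ + (50 - 170*√3)/5 = ⅘ + (10 - 34*√3) = 54/5 - 34*√3 ≈ -48.090)
1601*M = 1601*(54/5 - 34*√3) = 86454/5 - 54434*√3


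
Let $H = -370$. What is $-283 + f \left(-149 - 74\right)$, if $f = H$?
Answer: $82227$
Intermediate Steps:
$f = -370$
$-283 + f \left(-149 - 74\right) = -283 - 370 \left(-149 - 74\right) = -283 - -82510 = -283 + 82510 = 82227$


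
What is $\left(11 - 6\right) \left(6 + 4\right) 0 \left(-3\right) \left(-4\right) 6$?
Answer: $0$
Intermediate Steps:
$\left(11 - 6\right) \left(6 + 4\right) 0 \left(-3\right) \left(-4\right) 6 = \left(11 - 6\right) 10 \cdot 0 \left(-4\right) 6 = \left(11 - 6\right) 10 \cdot 0 \cdot 6 = 5 \cdot 0 \cdot 6 = 5 \cdot 0 = 0$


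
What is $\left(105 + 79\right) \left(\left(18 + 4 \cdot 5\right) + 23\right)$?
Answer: $11224$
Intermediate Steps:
$\left(105 + 79\right) \left(\left(18 + 4 \cdot 5\right) + 23\right) = 184 \left(\left(18 + 20\right) + 23\right) = 184 \left(38 + 23\right) = 184 \cdot 61 = 11224$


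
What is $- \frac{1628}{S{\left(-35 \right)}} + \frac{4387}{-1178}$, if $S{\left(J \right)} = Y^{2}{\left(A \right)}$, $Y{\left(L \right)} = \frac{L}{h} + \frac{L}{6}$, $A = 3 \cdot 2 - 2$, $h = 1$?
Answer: $- \frac{4529977}{57722} \approx -78.479$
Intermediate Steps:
$A = 4$ ($A = 6 - 2 = 4$)
$Y{\left(L \right)} = \frac{7 L}{6}$ ($Y{\left(L \right)} = \frac{L}{1} + \frac{L}{6} = L 1 + L \frac{1}{6} = L + \frac{L}{6} = \frac{7 L}{6}$)
$S{\left(J \right)} = \frac{196}{9}$ ($S{\left(J \right)} = \left(\frac{7}{6} \cdot 4\right)^{2} = \left(\frac{14}{3}\right)^{2} = \frac{196}{9}$)
$- \frac{1628}{S{\left(-35 \right)}} + \frac{4387}{-1178} = - \frac{1628}{\frac{196}{9}} + \frac{4387}{-1178} = \left(-1628\right) \frac{9}{196} + 4387 \left(- \frac{1}{1178}\right) = - \frac{3663}{49} - \frac{4387}{1178} = - \frac{4529977}{57722}$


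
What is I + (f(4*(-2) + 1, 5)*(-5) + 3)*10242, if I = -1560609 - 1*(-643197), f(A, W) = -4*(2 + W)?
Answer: 547194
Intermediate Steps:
f(A, W) = -8 - 4*W
I = -917412 (I = -1560609 + 643197 = -917412)
I + (f(4*(-2) + 1, 5)*(-5) + 3)*10242 = -917412 + ((-8 - 4*5)*(-5) + 3)*10242 = -917412 + ((-8 - 20)*(-5) + 3)*10242 = -917412 + (-28*(-5) + 3)*10242 = -917412 + (140 + 3)*10242 = -917412 + 143*10242 = -917412 + 1464606 = 547194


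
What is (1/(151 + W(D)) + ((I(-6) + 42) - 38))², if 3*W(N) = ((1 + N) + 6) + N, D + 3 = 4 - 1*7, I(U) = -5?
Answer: 198025/200704 ≈ 0.98665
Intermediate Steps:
D = -6 (D = -3 + (4 - 1*7) = -3 + (4 - 7) = -3 - 3 = -6)
W(N) = 7/3 + 2*N/3 (W(N) = (((1 + N) + 6) + N)/3 = ((7 + N) + N)/3 = (7 + 2*N)/3 = 7/3 + 2*N/3)
(1/(151 + W(D)) + ((I(-6) + 42) - 38))² = (1/(151 + (7/3 + (⅔)*(-6))) + ((-5 + 42) - 38))² = (1/(151 + (7/3 - 4)) + (37 - 38))² = (1/(151 - 5/3) - 1)² = (1/(448/3) - 1)² = (3/448 - 1)² = (-445/448)² = 198025/200704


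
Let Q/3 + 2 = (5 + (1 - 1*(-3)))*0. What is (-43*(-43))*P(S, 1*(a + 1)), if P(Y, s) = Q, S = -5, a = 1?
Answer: -11094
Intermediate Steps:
Q = -6 (Q = -6 + 3*((5 + (1 - 1*(-3)))*0) = -6 + 3*((5 + (1 + 3))*0) = -6 + 3*((5 + 4)*0) = -6 + 3*(9*0) = -6 + 3*0 = -6 + 0 = -6)
P(Y, s) = -6
(-43*(-43))*P(S, 1*(a + 1)) = -43*(-43)*(-6) = 1849*(-6) = -11094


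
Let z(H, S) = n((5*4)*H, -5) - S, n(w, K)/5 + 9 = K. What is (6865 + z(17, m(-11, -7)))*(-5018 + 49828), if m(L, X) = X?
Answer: 304797620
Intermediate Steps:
n(w, K) = -45 + 5*K
z(H, S) = -70 - S (z(H, S) = (-45 + 5*(-5)) - S = (-45 - 25) - S = -70 - S)
(6865 + z(17, m(-11, -7)))*(-5018 + 49828) = (6865 + (-70 - 1*(-7)))*(-5018 + 49828) = (6865 + (-70 + 7))*44810 = (6865 - 63)*44810 = 6802*44810 = 304797620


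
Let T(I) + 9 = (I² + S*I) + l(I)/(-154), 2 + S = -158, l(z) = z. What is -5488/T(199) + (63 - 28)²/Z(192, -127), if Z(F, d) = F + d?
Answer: 281447229/15516917 ≈ 18.138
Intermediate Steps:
S = -160 (S = -2 - 158 = -160)
T(I) = -9 + I² - 24641*I/154 (T(I) = -9 + ((I² - 160*I) + I/(-154)) = -9 + ((I² - 160*I) + I*(-1/154)) = -9 + ((I² - 160*I) - I/154) = -9 + (I² - 24641*I/154) = -9 + I² - 24641*I/154)
-5488/T(199) + (63 - 28)²/Z(192, -127) = -5488/(-9 + 199² - 24641/154*199) + (63 - 28)²/(192 - 127) = -5488/(-9 + 39601 - 4903559/154) + 35²/65 = -5488/1193609/154 + 1225*(1/65) = -5488*154/1193609 + 245/13 = -845152/1193609 + 245/13 = 281447229/15516917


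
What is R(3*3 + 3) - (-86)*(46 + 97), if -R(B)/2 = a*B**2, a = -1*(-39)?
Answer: 1066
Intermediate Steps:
a = 39
R(B) = -78*B**2
R(3*3 + 3) - (-86)*(46 + 97) = -78*(3*3 + 3)**2 - (-86)*(46 + 97) = -78*(9 + 3)**2 - (-86)*143 = -78*12**2 - 1*(-12298) = -78*144 + 12298 = -11232 + 12298 = 1066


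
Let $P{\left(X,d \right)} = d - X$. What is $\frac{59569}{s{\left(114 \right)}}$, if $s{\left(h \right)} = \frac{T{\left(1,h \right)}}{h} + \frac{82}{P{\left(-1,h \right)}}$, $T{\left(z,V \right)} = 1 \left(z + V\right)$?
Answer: $\frac{780949590}{22573} \approx 34597.0$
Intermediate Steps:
$T{\left(z,V \right)} = V + z$ ($T{\left(z,V \right)} = 1 \left(V + z\right) = V + z$)
$s{\left(h \right)} = \frac{82}{1 + h} + \frac{1 + h}{h}$ ($s{\left(h \right)} = \frac{h + 1}{h} + \frac{82}{h - -1} = \frac{1 + h}{h} + \frac{82}{h + 1} = \frac{1 + h}{h} + \frac{82}{1 + h} = \frac{82}{1 + h} + \frac{1 + h}{h}$)
$\frac{59569}{s{\left(114 \right)}} = \frac{59569}{\frac{1}{114} \frac{1}{1 + 114} \left(\left(1 + 114\right)^{2} + 82 \cdot 114\right)} = \frac{59569}{\frac{1}{114} \cdot \frac{1}{115} \left(115^{2} + 9348\right)} = \frac{59569}{\frac{1}{114} \cdot \frac{1}{115} \left(13225 + 9348\right)} = \frac{59569}{\frac{1}{114} \cdot \frac{1}{115} \cdot 22573} = \frac{59569}{\frac{22573}{13110}} = 59569 \cdot \frac{13110}{22573} = \frac{780949590}{22573}$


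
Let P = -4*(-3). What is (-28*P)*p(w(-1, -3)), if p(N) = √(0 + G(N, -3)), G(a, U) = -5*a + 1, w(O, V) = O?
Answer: -336*√6 ≈ -823.03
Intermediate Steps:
G(a, U) = 1 - 5*a
p(N) = √(1 - 5*N) (p(N) = √(0 + (1 - 5*N)) = √(1 - 5*N))
P = 12
(-28*P)*p(w(-1, -3)) = (-28*12)*√(1 - 5*(-1)) = -336*√(1 + 5) = -336*√6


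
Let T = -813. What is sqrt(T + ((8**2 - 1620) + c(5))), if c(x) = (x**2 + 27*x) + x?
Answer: 2*I*sqrt(551) ≈ 46.947*I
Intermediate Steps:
c(x) = x**2 + 28*x
sqrt(T + ((8**2 - 1620) + c(5))) = sqrt(-813 + ((8**2 - 1620) + 5*(28 + 5))) = sqrt(-813 + ((64 - 1620) + 5*33)) = sqrt(-813 + (-1556 + 165)) = sqrt(-813 - 1391) = sqrt(-2204) = 2*I*sqrt(551)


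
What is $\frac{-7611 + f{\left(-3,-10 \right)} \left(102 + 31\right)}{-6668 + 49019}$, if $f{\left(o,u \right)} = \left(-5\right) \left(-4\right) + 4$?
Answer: $- \frac{1473}{14117} \approx -0.10434$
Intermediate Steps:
$f{\left(o,u \right)} = 24$ ($f{\left(o,u \right)} = 20 + 4 = 24$)
$\frac{-7611 + f{\left(-3,-10 \right)} \left(102 + 31\right)}{-6668 + 49019} = \frac{-7611 + 24 \left(102 + 31\right)}{-6668 + 49019} = \frac{-7611 + 24 \cdot 133}{42351} = \left(-7611 + 3192\right) \frac{1}{42351} = \left(-4419\right) \frac{1}{42351} = - \frac{1473}{14117}$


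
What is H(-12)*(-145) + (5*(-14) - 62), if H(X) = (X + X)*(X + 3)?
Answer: -31452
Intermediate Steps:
H(X) = 2*X*(3 + X) (H(X) = (2*X)*(3 + X) = 2*X*(3 + X))
H(-12)*(-145) + (5*(-14) - 62) = (2*(-12)*(3 - 12))*(-145) + (5*(-14) - 62) = (2*(-12)*(-9))*(-145) + (-70 - 62) = 216*(-145) - 132 = -31320 - 132 = -31452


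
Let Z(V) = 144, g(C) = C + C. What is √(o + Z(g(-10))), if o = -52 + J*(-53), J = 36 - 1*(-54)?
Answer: I*√4678 ≈ 68.396*I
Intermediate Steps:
g(C) = 2*C
J = 90 (J = 36 + 54 = 90)
o = -4822 (o = -52 + 90*(-53) = -52 - 4770 = -4822)
√(o + Z(g(-10))) = √(-4822 + 144) = √(-4678) = I*√4678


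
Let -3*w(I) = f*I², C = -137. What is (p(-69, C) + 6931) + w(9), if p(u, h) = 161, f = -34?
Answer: 8010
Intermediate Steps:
w(I) = 34*I²/3 (w(I) = -(-34)*I²/3 = 34*I²/3)
(p(-69, C) + 6931) + w(9) = (161 + 6931) + (34/3)*9² = 7092 + (34/3)*81 = 7092 + 918 = 8010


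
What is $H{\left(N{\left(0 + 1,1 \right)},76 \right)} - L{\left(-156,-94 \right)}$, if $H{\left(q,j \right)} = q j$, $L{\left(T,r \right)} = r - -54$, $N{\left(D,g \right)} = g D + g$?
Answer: $192$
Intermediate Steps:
$N{\left(D,g \right)} = g + D g$ ($N{\left(D,g \right)} = D g + g = g + D g$)
$L{\left(T,r \right)} = 54 + r$ ($L{\left(T,r \right)} = r + 54 = 54 + r$)
$H{\left(q,j \right)} = j q$
$H{\left(N{\left(0 + 1,1 \right)},76 \right)} - L{\left(-156,-94 \right)} = 76 \cdot 1 \left(1 + \left(0 + 1\right)\right) - \left(54 - 94\right) = 76 \cdot 1 \left(1 + 1\right) - -40 = 76 \cdot 1 \cdot 2 + 40 = 76 \cdot 2 + 40 = 152 + 40 = 192$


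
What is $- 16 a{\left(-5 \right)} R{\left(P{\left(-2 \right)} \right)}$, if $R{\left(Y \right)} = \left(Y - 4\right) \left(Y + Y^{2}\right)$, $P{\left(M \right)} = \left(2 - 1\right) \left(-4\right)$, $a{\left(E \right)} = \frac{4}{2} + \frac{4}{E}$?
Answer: $\frac{9216}{5} \approx 1843.2$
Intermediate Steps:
$a{\left(E \right)} = 2 + \frac{4}{E}$ ($a{\left(E \right)} = 4 \cdot \frac{1}{2} + \frac{4}{E} = 2 + \frac{4}{E}$)
$P{\left(M \right)} = -4$ ($P{\left(M \right)} = 1 \left(-4\right) = -4$)
$R{\left(Y \right)} = \left(-4 + Y\right) \left(Y + Y^{2}\right)$
$- 16 a{\left(-5 \right)} R{\left(P{\left(-2 \right)} \right)} = - 16 \left(2 + \frac{4}{-5}\right) \left(- 4 \left(-4 + \left(-4\right)^{2} - -12\right)\right) = - 16 \left(2 + 4 \left(- \frac{1}{5}\right)\right) \left(- 4 \left(-4 + 16 + 12\right)\right) = - 16 \left(2 - \frac{4}{5}\right) \left(\left(-4\right) 24\right) = \left(-16\right) \frac{6}{5} \left(-96\right) = \left(- \frac{96}{5}\right) \left(-96\right) = \frac{9216}{5}$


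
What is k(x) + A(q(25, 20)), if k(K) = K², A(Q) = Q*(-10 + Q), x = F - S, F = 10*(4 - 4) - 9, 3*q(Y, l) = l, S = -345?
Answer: 1015864/9 ≈ 1.1287e+5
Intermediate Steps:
q(Y, l) = l/3
F = -9 (F = 10*0 - 9 = 0 - 9 = -9)
x = 336 (x = -9 - 1*(-345) = -9 + 345 = 336)
k(x) + A(q(25, 20)) = 336² + ((⅓)*20)*(-10 + (⅓)*20) = 112896 + 20*(-10 + 20/3)/3 = 112896 + (20/3)*(-10/3) = 112896 - 200/9 = 1015864/9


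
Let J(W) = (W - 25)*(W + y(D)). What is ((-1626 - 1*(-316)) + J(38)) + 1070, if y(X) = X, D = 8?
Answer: 358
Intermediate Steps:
J(W) = (-25 + W)*(8 + W) (J(W) = (W - 25)*(W + 8) = (-25 + W)*(8 + W))
((-1626 - 1*(-316)) + J(38)) + 1070 = ((-1626 - 1*(-316)) + (-200 + 38**2 - 17*38)) + 1070 = ((-1626 + 316) + (-200 + 1444 - 646)) + 1070 = (-1310 + 598) + 1070 = -712 + 1070 = 358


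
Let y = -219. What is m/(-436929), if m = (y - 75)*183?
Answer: 17934/145643 ≈ 0.12314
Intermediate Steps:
m = -53802 (m = (-219 - 75)*183 = -294*183 = -53802)
m/(-436929) = -53802/(-436929) = -53802*(-1/436929) = 17934/145643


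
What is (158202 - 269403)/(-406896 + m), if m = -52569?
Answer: 37067/153155 ≈ 0.24202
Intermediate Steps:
(158202 - 269403)/(-406896 + m) = (158202 - 269403)/(-406896 - 52569) = -111201/(-459465) = -111201*(-1/459465) = 37067/153155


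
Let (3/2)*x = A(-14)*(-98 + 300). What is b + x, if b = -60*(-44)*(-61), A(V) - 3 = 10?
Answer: -477868/3 ≈ -1.5929e+5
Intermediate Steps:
A(V) = 13 (A(V) = 3 + 10 = 13)
b = -161040 (b = 2640*(-61) = -161040)
x = 5252/3 (x = 2*(13*(-98 + 300))/3 = 2*(13*202)/3 = (2/3)*2626 = 5252/3 ≈ 1750.7)
b + x = -161040 + 5252/3 = -477868/3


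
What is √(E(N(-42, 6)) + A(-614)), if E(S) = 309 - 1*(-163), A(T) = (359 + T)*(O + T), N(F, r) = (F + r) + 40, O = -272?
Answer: √226402 ≈ 475.82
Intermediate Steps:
N(F, r) = 40 + F + r
A(T) = (-272 + T)*(359 + T) (A(T) = (359 + T)*(-272 + T) = (-272 + T)*(359 + T))
E(S) = 472 (E(S) = 309 + 163 = 472)
√(E(N(-42, 6)) + A(-614)) = √(472 + (-97648 + (-614)² + 87*(-614))) = √(472 + (-97648 + 376996 - 53418)) = √(472 + 225930) = √226402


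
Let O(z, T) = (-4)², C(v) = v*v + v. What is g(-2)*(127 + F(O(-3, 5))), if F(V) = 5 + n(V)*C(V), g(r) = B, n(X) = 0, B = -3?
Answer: -396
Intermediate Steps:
C(v) = v + v² (C(v) = v² + v = v + v²)
O(z, T) = 16
g(r) = -3
F(V) = 5 (F(V) = 5 + 0*(V*(1 + V)) = 5 + 0 = 5)
g(-2)*(127 + F(O(-3, 5))) = -3*(127 + 5) = -3*132 = -396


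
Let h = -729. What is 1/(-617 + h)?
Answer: -1/1346 ≈ -0.00074294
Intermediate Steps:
1/(-617 + h) = 1/(-617 - 729) = 1/(-1346) = -1/1346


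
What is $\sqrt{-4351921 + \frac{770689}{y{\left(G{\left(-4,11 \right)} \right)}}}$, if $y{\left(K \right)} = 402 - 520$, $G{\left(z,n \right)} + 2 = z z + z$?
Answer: $\frac{i \sqrt{60687089306}}{118} \approx 2087.7 i$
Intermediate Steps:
$G{\left(z,n \right)} = -2 + z + z^{2}$ ($G{\left(z,n \right)} = -2 + \left(z z + z\right) = -2 + \left(z^{2} + z\right) = -2 + \left(z + z^{2}\right) = -2 + z + z^{2}$)
$y{\left(K \right)} = -118$
$\sqrt{-4351921 + \frac{770689}{y{\left(G{\left(-4,11 \right)} \right)}}} = \sqrt{-4351921 + \frac{770689}{-118}} = \sqrt{-4351921 + 770689 \left(- \frac{1}{118}\right)} = \sqrt{-4351921 - \frac{770689}{118}} = \sqrt{- \frac{514297367}{118}} = \frac{i \sqrt{60687089306}}{118}$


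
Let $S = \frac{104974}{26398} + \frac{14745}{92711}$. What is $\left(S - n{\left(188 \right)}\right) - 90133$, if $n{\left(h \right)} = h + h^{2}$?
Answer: $- \frac{153770255888673}{1223692489} \approx -1.2566 \cdot 10^{5}$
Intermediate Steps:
$S = \frac{5060741512}{1223692489}$ ($S = 104974 \cdot \frac{1}{26398} + 14745 \cdot \frac{1}{92711} = \frac{52487}{13199} + \frac{14745}{92711} = \frac{5060741512}{1223692489} \approx 4.1356$)
$\left(S - n{\left(188 \right)}\right) - 90133 = \left(\frac{5060741512}{1223692489} - 188 \left(1 + 188\right)\right) - 90133 = \left(\frac{5060741512}{1223692489} - 188 \cdot 189\right) - 90133 = \left(\frac{5060741512}{1223692489} - 35532\right) - 90133 = - \frac{43475180777636}{1223692489} - 90133 = - \frac{153770255888673}{1223692489}$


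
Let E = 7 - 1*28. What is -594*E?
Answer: 12474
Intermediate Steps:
E = -21 (E = 7 - 28 = -21)
-594*E = -594*(-21) = 12474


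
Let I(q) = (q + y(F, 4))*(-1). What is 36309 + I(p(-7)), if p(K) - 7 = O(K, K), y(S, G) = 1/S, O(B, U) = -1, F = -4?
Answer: 145213/4 ≈ 36303.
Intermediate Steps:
p(K) = 6 (p(K) = 7 - 1 = 6)
I(q) = 1/4 - q (I(q) = (q + 1/(-4))*(-1) = (q - 1/4)*(-1) = (-1/4 + q)*(-1) = 1/4 - q)
36309 + I(p(-7)) = 36309 + (1/4 - 1*6) = 36309 + (1/4 - 6) = 36309 - 23/4 = 145213/4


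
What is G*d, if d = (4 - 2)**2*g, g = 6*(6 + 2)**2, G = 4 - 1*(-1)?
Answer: 7680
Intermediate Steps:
G = 5 (G = 4 + 1 = 5)
g = 384 (g = 6*8**2 = 6*64 = 384)
d = 1536 (d = (4 - 2)**2*384 = 2**2*384 = 4*384 = 1536)
G*d = 5*1536 = 7680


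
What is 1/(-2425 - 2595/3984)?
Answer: -1328/3221265 ≈ -0.00041226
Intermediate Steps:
1/(-2425 - 2595/3984) = 1/(-2425 - 2595*1/3984) = 1/(-2425 - 865/1328) = 1/(-3221265/1328) = -1328/3221265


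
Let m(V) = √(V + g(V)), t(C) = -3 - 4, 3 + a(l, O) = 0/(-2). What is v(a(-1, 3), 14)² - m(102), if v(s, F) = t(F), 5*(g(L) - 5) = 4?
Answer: 49 - 7*√55/5 ≈ 38.617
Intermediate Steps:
g(L) = 29/5 (g(L) = 5 + (⅕)*4 = 5 + ⅘ = 29/5)
a(l, O) = -3 (a(l, O) = -3 + 0/(-2) = -3 + 0*(-½) = -3 + 0 = -3)
t(C) = -7
v(s, F) = -7
m(V) = √(29/5 + V) (m(V) = √(V + 29/5) = √(29/5 + V))
v(a(-1, 3), 14)² - m(102) = (-7)² - √(145 + 25*102)/5 = 49 - √(145 + 2550)/5 = 49 - √2695/5 = 49 - 7*√55/5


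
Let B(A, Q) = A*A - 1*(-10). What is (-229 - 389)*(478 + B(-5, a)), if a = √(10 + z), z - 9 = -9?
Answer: -317034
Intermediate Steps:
z = 0 (z = 9 - 9 = 0)
a = √10 (a = √(10 + 0) = √10 ≈ 3.1623)
B(A, Q) = 10 + A² (B(A, Q) = A² + 10 = 10 + A²)
(-229 - 389)*(478 + B(-5, a)) = (-229 - 389)*(478 + (10 + (-5)²)) = -618*(478 + (10 + 25)) = -618*(478 + 35) = -618*513 = -317034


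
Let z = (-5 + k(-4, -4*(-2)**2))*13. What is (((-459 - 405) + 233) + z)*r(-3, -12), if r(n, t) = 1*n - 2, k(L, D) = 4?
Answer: 3220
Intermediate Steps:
r(n, t) = -2 + n (r(n, t) = n - 2 = -2 + n)
z = -13 (z = (-5 + 4)*13 = -1*13 = -13)
(((-459 - 405) + 233) + z)*r(-3, -12) = (((-459 - 405) + 233) - 13)*(-2 - 3) = ((-864 + 233) - 13)*(-5) = (-631 - 13)*(-5) = -644*(-5) = 3220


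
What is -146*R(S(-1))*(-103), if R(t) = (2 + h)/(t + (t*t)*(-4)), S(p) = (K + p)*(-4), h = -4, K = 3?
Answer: 7519/66 ≈ 113.92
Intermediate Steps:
S(p) = -12 - 4*p (S(p) = (3 + p)*(-4) = -12 - 4*p)
R(t) = -2/(t - 4*t**2) (R(t) = (2 - 4)/(t + (t*t)*(-4)) = -2/(t + t**2*(-4)) = -2/(t - 4*t**2))
-146*R(S(-1))*(-103) = -292/((-12 - 4*(-1))*(-1 + 4*(-12 - 4*(-1))))*(-103) = -292/((-12 + 4)*(-1 + 4*(-12 + 4)))*(-103) = -292/((-8)*(-1 + 4*(-8)))*(-103) = -292*(-1)/(8*(-1 - 32))*(-103) = -292*(-1)/(8*(-33))*(-103) = -292*(-1)*(-1)/(8*33)*(-103) = -146*1/132*(-103) = -73/66*(-103) = 7519/66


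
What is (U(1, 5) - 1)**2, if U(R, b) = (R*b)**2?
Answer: 576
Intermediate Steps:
U(R, b) = R**2*b**2
(U(1, 5) - 1)**2 = (1**2*5**2 - 1)**2 = (1*25 - 1)**2 = (25 - 1)**2 = 24**2 = 576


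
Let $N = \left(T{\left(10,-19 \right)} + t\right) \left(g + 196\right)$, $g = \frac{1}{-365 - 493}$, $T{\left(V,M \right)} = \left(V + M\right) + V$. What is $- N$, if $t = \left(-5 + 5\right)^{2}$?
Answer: $- \frac{168167}{858} \approx -196.0$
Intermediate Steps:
$T{\left(V,M \right)} = M + 2 V$ ($T{\left(V,M \right)} = \left(M + V\right) + V = M + 2 V$)
$t = 0$ ($t = 0^{2} = 0$)
$g = - \frac{1}{858}$ ($g = \frac{1}{-858} = - \frac{1}{858} \approx -0.0011655$)
$N = \frac{168167}{858}$ ($N = \left(\left(-19 + 2 \cdot 10\right) + 0\right) \left(- \frac{1}{858} + 196\right) = \left(\left(-19 + 20\right) + 0\right) \frac{168167}{858} = \left(1 + 0\right) \frac{168167}{858} = 1 \cdot \frac{168167}{858} = \frac{168167}{858} \approx 196.0$)
$- N = \left(-1\right) \frac{168167}{858} = - \frac{168167}{858}$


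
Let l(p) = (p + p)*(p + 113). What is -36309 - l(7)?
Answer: -37989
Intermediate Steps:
l(p) = 2*p*(113 + p) (l(p) = (2*p)*(113 + p) = 2*p*(113 + p))
-36309 - l(7) = -36309 - 2*7*(113 + 7) = -36309 - 2*7*120 = -36309 - 1*1680 = -36309 - 1680 = -37989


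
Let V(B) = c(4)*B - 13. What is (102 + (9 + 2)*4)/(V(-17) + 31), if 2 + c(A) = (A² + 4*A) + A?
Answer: -73/280 ≈ -0.26071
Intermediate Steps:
c(A) = -2 + A² + 5*A (c(A) = -2 + ((A² + 4*A) + A) = -2 + (A² + 5*A) = -2 + A² + 5*A)
V(B) = -13 + 34*B (V(B) = (-2 + 4² + 5*4)*B - 13 = (-2 + 16 + 20)*B - 13 = 34*B - 13 = -13 + 34*B)
(102 + (9 + 2)*4)/(V(-17) + 31) = (102 + (9 + 2)*4)/((-13 + 34*(-17)) + 31) = (102 + 11*4)/((-13 - 578) + 31) = (102 + 44)/(-591 + 31) = 146/(-560) = 146*(-1/560) = -73/280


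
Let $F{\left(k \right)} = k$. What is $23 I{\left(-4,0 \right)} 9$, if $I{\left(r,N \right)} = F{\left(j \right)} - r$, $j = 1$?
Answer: $1035$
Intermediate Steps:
$I{\left(r,N \right)} = 1 - r$
$23 I{\left(-4,0 \right)} 9 = 23 \left(1 - -4\right) 9 = 23 \left(1 + 4\right) 9 = 23 \cdot 5 \cdot 9 = 115 \cdot 9 = 1035$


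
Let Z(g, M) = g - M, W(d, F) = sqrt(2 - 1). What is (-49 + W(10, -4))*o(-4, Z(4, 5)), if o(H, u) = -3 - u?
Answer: 96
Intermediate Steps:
W(d, F) = 1 (W(d, F) = sqrt(1) = 1)
(-49 + W(10, -4))*o(-4, Z(4, 5)) = (-49 + 1)*(-3 - (4 - 1*5)) = -48*(-3 - (4 - 5)) = -48*(-3 - 1*(-1)) = -48*(-3 + 1) = -48*(-2) = 96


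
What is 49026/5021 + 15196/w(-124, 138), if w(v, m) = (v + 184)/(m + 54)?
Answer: 1221030986/25105 ≈ 48637.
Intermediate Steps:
w(v, m) = (184 + v)/(54 + m)
49026/5021 + 15196/w(-124, 138) = 49026/5021 + 15196/(((184 - 124)/(54 + 138))) = 49026*(1/5021) + 15196/((60/192)) = 49026/5021 + 15196/(((1/192)*60)) = 49026/5021 + 15196/(5/16) = 49026/5021 + 15196*(16/5) = 49026/5021 + 243136/5 = 1221030986/25105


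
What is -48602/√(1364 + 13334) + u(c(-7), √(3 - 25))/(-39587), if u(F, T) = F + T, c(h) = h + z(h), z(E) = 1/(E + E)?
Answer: 99/554218 - 24301*√14698/7349 - I*√22/39587 ≈ -400.89 - 0.00011848*I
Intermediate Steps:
z(E) = 1/(2*E)
c(h) = h + 1/(2*h)
-48602/√(1364 + 13334) + u(c(-7), √(3 - 25))/(-39587) = -48602/√(1364 + 13334) + ((-7 + (½)/(-7)) + √(3 - 25))/(-39587) = -48602*√14698/14698 + ((-7 + (½)*(-⅐)) + √(-22))*(-1/39587) = -24301*√14698/7349 + ((-7 - 1/14) + I*√22)*(-1/39587) = -24301*√14698/7349 + (-99/14 + I*√22)*(-1/39587) = -24301*√14698/7349 + (99/554218 - I*√22/39587) = 99/554218 - 24301*√14698/7349 - I*√22/39587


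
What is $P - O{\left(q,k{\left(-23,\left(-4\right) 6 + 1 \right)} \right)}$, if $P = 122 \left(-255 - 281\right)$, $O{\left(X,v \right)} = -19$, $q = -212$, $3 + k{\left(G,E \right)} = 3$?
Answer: $-65373$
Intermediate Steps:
$k{\left(G,E \right)} = 0$ ($k{\left(G,E \right)} = -3 + 3 = 0$)
$P = -65392$ ($P = 122 \left(-536\right) = -65392$)
$P - O{\left(q,k{\left(-23,\left(-4\right) 6 + 1 \right)} \right)} = -65392 - -19 = -65392 + 19 = -65373$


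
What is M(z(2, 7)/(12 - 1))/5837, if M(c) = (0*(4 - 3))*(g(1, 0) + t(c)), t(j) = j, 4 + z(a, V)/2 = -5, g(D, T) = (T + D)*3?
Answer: 0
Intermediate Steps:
g(D, T) = 3*D + 3*T (g(D, T) = (D + T)*3 = 3*D + 3*T)
z(a, V) = -18 (z(a, V) = -8 + 2*(-5) = -8 - 10 = -18)
M(c) = 0 (M(c) = (0*(4 - 3))*((3*1 + 3*0) + c) = (0*1)*((3 + 0) + c) = 0*(3 + c) = 0)
M(z(2, 7)/(12 - 1))/5837 = 0/5837 = 0*(1/5837) = 0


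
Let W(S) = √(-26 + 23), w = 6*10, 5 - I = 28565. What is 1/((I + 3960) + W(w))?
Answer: -8200/201720001 - I*√3/605160003 ≈ -4.065e-5 - 2.8621e-9*I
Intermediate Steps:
I = -28560 (I = 5 - 1*28565 = 5 - 28565 = -28560)
w = 60
W(S) = I*√3 (W(S) = √(-3) = I*√3)
1/((I + 3960) + W(w)) = 1/((-28560 + 3960) + I*√3) = 1/(-24600 + I*√3)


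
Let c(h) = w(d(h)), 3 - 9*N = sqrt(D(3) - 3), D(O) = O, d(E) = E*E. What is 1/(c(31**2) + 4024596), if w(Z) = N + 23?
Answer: 3/12073858 ≈ 2.4847e-7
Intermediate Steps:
d(E) = E**2
N = 1/3 (N = 1/3 - sqrt(3 - 3)/9 = 1/3 - sqrt(0)/9 = 1/3 - 1/9*0 = 1/3 + 0 = 1/3 ≈ 0.33333)
w(Z) = 70/3 (w(Z) = 1/3 + 23 = 70/3)
c(h) = 70/3
1/(c(31**2) + 4024596) = 1/(70/3 + 4024596) = 1/(12073858/3) = 3/12073858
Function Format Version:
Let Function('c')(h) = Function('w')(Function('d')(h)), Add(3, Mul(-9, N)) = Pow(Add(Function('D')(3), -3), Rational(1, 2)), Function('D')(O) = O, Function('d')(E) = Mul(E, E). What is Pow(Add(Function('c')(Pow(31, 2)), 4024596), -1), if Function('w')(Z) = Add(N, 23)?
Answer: Rational(3, 12073858) ≈ 2.4847e-7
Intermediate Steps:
Function('d')(E) = Pow(E, 2)
N = Rational(1, 3) (N = Add(Rational(1, 3), Mul(Rational(-1, 9), Pow(Add(3, -3), Rational(1, 2)))) = Add(Rational(1, 3), Mul(Rational(-1, 9), Pow(0, Rational(1, 2)))) = Add(Rational(1, 3), Mul(Rational(-1, 9), 0)) = Add(Rational(1, 3), 0) = Rational(1, 3) ≈ 0.33333)
Function('w')(Z) = Rational(70, 3) (Function('w')(Z) = Add(Rational(1, 3), 23) = Rational(70, 3))
Function('c')(h) = Rational(70, 3)
Pow(Add(Function('c')(Pow(31, 2)), 4024596), -1) = Pow(Add(Rational(70, 3), 4024596), -1) = Pow(Rational(12073858, 3), -1) = Rational(3, 12073858)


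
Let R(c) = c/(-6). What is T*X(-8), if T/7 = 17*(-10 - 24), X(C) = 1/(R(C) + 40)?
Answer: -6069/62 ≈ -97.887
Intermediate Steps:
R(c) = -c/6 (R(c) = c*(-⅙) = -c/6)
X(C) = 1/(40 - C/6) (X(C) = 1/(-C/6 + 40) = 1/(40 - C/6))
T = -4046 (T = 7*(17*(-10 - 24)) = 7*(17*(-34)) = 7*(-578) = -4046)
T*X(-8) = -(-24276)/(-240 - 8) = -(-24276)/(-248) = -(-24276)*(-1)/248 = -4046*3/124 = -6069/62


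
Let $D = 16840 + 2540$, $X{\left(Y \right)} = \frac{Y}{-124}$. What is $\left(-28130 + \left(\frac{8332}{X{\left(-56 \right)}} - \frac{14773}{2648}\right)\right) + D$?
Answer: $\frac{179685197}{18536} \approx 9693.8$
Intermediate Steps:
$X{\left(Y \right)} = - \frac{Y}{124}$ ($X{\left(Y \right)} = Y \left(- \frac{1}{124}\right) = - \frac{Y}{124}$)
$D = 19380$
$\left(-28130 + \left(\frac{8332}{X{\left(-56 \right)}} - \frac{14773}{2648}\right)\right) + D = \left(-28130 + \left(\frac{8332}{\left(- \frac{1}{124}\right) \left(-56\right)} - \frac{14773}{2648}\right)\right) + 19380 = \left(-28130 + \left(\frac{8332}{\frac{14}{31}} - \frac{14773}{2648}\right)\right) + 19380 = \left(-28130 + \left(8332 \cdot \frac{31}{14} - \frac{14773}{2648}\right)\right) + 19380 = \left(-28130 + \left(\frac{129146}{7} - \frac{14773}{2648}\right)\right) + 19380 = \left(-28130 + \frac{341875197}{18536}\right) + 19380 = - \frac{179542483}{18536} + 19380 = \frac{179685197}{18536}$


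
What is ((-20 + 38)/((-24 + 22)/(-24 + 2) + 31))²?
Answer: 121/361 ≈ 0.33518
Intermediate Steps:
((-20 + 38)/((-24 + 22)/(-24 + 2) + 31))² = (18/(-2/(-22) + 31))² = (18/(-2*(-1/22) + 31))² = (18/(1/11 + 31))² = (18/(342/11))² = (18*(11/342))² = (11/19)² = 121/361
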